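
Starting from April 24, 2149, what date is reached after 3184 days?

January 11, 2158

+365 (one year) → Apr 24, 2150 (2819 left).
+365 (one year) → Apr 24, 2151 (2454 left).
+366 (one year; includes Feb 29, 2152) → Apr 24, 2152 (2088 left).
+365 (one year) → Apr 24, 2153 (1723 left).
+365 (one year) → Apr 24, 2154 (1358 left).
+365 (one year) → Apr 24, 2155 (993 left).
+366 (one year; includes Feb 29, 2156) → Apr 24, 2156 (627 left).
+365 (one year) → Apr 24, 2157 (262 left).
Apr has 30 days: +7 → May 1, 2157 (255 left).
May has 31 days: +31 → Jun 1, 2157 (224 left).
Jun has 30 days: +30 → Jul 1, 2157 (194 left).
Jul has 31 days: +31 → Aug 1, 2157 (163 left).
Aug has 31 days: +31 → Sep 1, 2157 (132 left).
Sep has 30 days: +30 → Oct 1, 2157 (102 left).
Oct has 31 days: +31 → Nov 1, 2157 (71 left).
Nov has 30 days: +30 → Dec 1, 2157 (41 left).
Dec has 31 days: +31 → Jan 1, 2158 (10 left).
+10 → Jan 11, 2158.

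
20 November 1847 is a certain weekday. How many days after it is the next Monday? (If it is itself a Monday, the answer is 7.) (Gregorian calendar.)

Nov 20, 1847 is a Saturday.
From Saturday to the next Monday is 2 days.

2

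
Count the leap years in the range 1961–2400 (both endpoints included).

107

Multiples of 4 in [1961,2400]: 110.
Of those, multiples of 100: 5 (not leap unless ÷400).
Multiples of 400: 2.
Leap years = 110 − 5 + 2 = 107.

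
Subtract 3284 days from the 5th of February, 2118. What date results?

February 8, 2109

−365 (one year) → Feb 5, 2117 (2919 left).
−366 (one year; includes Feb 29, 2116) → Feb 5, 2116 (2553 left).
−365 (one year) → Feb 5, 2115 (2188 left).
−365 (one year) → Feb 5, 2114 (1823 left).
−365 (one year) → Feb 5, 2113 (1458 left).
−366 (one year; includes Feb 29, 2112) → Feb 5, 2112 (1092 left).
−365 (one year) → Feb 5, 2111 (727 left).
−365 (one year) → Feb 5, 2110 (362 left).
−5 → Jan 31, 2110 (end of Jan, 31 days; 357 left).
−31 → Dec 31, 2109 (end of Dec, 31 days; 326 left).
−31 → Nov 30, 2109 (end of Nov, 30 days; 295 left).
−30 → Oct 31, 2109 (end of Oct, 31 days; 265 left).
−31 → Sep 30, 2109 (end of Sep, 30 days; 234 left).
−30 → Aug 31, 2109 (end of Aug, 31 days; 204 left).
−31 → Jul 31, 2109 (end of Jul, 31 days; 173 left).
−31 → Jun 30, 2109 (end of Jun, 30 days; 142 left).
−30 → May 31, 2109 (end of May, 31 days; 112 left).
−31 → Apr 30, 2109 (end of Apr, 30 days; 81 left).
−30 → Mar 31, 2109 (end of Mar, 31 days; 51 left).
−31 → Feb 28, 2109 (end of Feb, 28 days; 20 left).
−20 → Feb 8, 2109.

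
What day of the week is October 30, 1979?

Tuesday

Doomsday rule: the anchor day for the 1900s is Wednesday. For year 79: 79÷12 = 6 r 7, and 7÷4 = 1, so 6+7+1 = 14.
Wednesday + 14 ≡ Wednesday — that's 1979's doomsday.
In October the doomsday date is Oct 10.
Oct 30 is 20 days after Oct 10; 20 mod 7 = 6, so Wednesday + 6 = Tuesday.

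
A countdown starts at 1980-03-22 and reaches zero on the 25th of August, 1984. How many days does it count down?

1617

Mar 22, 1980 → Mar 22, 1981: 365 days.
Mar 22, 1981 → Mar 22, 1982: 365 days.
Mar 22, 1982 → Mar 22, 1983: 365 days.
Mar 22, 1983 → Mar 22, 1984: 366 days (Feb 29, 1984 is in that span).
Mar 22, 1984 → Apr 22, 1984: 31 days (March has 31).
Apr 22, 1984 → May 22, 1984: 30 days (April has 30).
May 22, 1984 → Jun 22, 1984: 31 days (May has 31).
Jun 22, 1984 → Jul 22, 1984: 30 days (June has 30).
Jul 22, 1984 → Aug 22, 1984: 31 days (July has 31).
Aug 22, 1984 → Aug 25, 1984: 3 days.
Total: 1617 days.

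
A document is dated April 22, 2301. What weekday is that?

Doomsday rule: the anchor day for the 2300s is Wednesday. For year 01: 1÷12 = 0 r 1, and 1÷4 = 0, so 0+1+0 = 1.
Wednesday + 1 ≡ Thursday — that's 2301's doomsday.
In April the doomsday date is Apr 4.
Apr 22 is 18 days after Apr 4; 18 mod 7 = 4, so Thursday + 4 = Monday.

Monday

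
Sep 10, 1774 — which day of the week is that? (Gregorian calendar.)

Saturday

Doomsday rule: the anchor day for the 1700s is Sunday. For year 74: 74÷12 = 6 r 2, and 2÷4 = 0, so 6+2+0 = 8.
Sunday + 8 ≡ Monday — that's 1774's doomsday.
In September the doomsday date is Sep 5.
Sep 10 is 5 days after Sep 5; 5 mod 7 = 5, so Monday + 5 = Saturday.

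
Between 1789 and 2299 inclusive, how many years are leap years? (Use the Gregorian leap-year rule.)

123

Multiples of 4 in [1789,2299]: 127.
Of those, multiples of 100: 5 (not leap unless ÷400).
Multiples of 400: 1.
Leap years = 127 − 5 + 1 = 123.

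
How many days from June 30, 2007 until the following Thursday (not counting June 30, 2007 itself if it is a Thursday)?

5

Jun 30, 2007 is a Saturday.
From Saturday to the next Thursday is 5 days.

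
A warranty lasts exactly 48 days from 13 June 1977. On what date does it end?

July 31, 1977

Jun has 30 days: +18 → Jul 1, 1977 (30 left).
+30 → Jul 31, 1977.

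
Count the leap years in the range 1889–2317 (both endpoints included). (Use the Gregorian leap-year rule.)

103

Multiples of 4 in [1889,2317]: 107.
Of those, multiples of 100: 5 (not leap unless ÷400).
Multiples of 400: 1.
Leap years = 107 − 5 + 1 = 103.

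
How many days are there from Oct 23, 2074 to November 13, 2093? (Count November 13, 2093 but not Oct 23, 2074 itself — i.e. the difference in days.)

Oct 23, 2074 → Oct 23, 2075: 365 days.
Oct 23, 2075 → Oct 23, 2076: 366 days (Feb 29, 2076 is in that span).
Oct 23, 2076 → Oct 23, 2077: 365 days.
Oct 23, 2077 → Oct 23, 2078: 365 days.
Oct 23, 2078 → Oct 23, 2079: 365 days.
Oct 23, 2079 → Oct 23, 2080: 366 days (Feb 29, 2080 is in that span).
Oct 23, 2080 → Oct 23, 2081: 365 days.
Oct 23, 2081 → Oct 23, 2082: 365 days.
Oct 23, 2082 → Oct 23, 2083: 365 days.
Oct 23, 2083 → Oct 23, 2084: 366 days (Feb 29, 2084 is in that span).
Oct 23, 2084 → Oct 23, 2085: 365 days.
Oct 23, 2085 → Oct 23, 2086: 365 days.
Oct 23, 2086 → Oct 23, 2087: 365 days.
Oct 23, 2087 → Oct 23, 2088: 366 days (Feb 29, 2088 is in that span).
Oct 23, 2088 → Oct 23, 2089: 365 days.
Oct 23, 2089 → Oct 23, 2090: 365 days.
Oct 23, 2090 → Oct 23, 2091: 365 days.
Oct 23, 2091 → Oct 23, 2092: 366 days (Feb 29, 2092 is in that span).
Oct 23, 2092 → Nov 23, 2092: 31 days (October has 31).
Nov 23, 2092 → Dec 23, 2092: 30 days (November has 30).
Dec 23, 2092 → Jan 23, 2093: 31 days (December has 31).
Jan 23, 2093 → Feb 23, 2093: 31 days (January has 31).
Feb 23, 2093 → Mar 23, 2093: 28 days (February has 28).
Mar 23, 2093 → Apr 23, 2093: 31 days (March has 31).
Apr 23, 2093 → May 23, 2093: 30 days (April has 30).
May 23, 2093 → Jun 23, 2093: 31 days (May has 31).
Jun 23, 2093 → Jul 23, 2093: 30 days (June has 30).
Jul 23, 2093 → Aug 23, 2093: 31 days (July has 31).
Aug 23, 2093 → Sep 23, 2093: 31 days (August has 31).
Sep 23, 2093 → Oct 23, 2093: 30 days (September has 30).
Oct 23, 2093 → Nov 13, 2093: 21 days.
Total: 6961 days.

6961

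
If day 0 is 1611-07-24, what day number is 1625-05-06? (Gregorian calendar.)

5035

Jul 24, 1611 → Jul 24, 1612: 366 days (Feb 29, 1612 is in that span).
Jul 24, 1612 → Jul 24, 1613: 365 days.
Jul 24, 1613 → Jul 24, 1614: 365 days.
Jul 24, 1614 → Jul 24, 1615: 365 days.
Jul 24, 1615 → Jul 24, 1616: 366 days (Feb 29, 1616 is in that span).
Jul 24, 1616 → Jul 24, 1617: 365 days.
Jul 24, 1617 → Jul 24, 1618: 365 days.
Jul 24, 1618 → Jul 24, 1619: 365 days.
Jul 24, 1619 → Jul 24, 1620: 366 days (Feb 29, 1620 is in that span).
Jul 24, 1620 → Jul 24, 1621: 365 days.
Jul 24, 1621 → Jul 24, 1622: 365 days.
Jul 24, 1622 → Jul 24, 1623: 365 days.
Jul 24, 1623 → Jul 24, 1624: 366 days (Feb 29, 1624 is in that span).
Jul 24, 1624 → Aug 24, 1624: 31 days (July has 31).
Aug 24, 1624 → Sep 24, 1624: 31 days (August has 31).
Sep 24, 1624 → Oct 24, 1624: 30 days (September has 30).
Oct 24, 1624 → Nov 24, 1624: 31 days (October has 31).
Nov 24, 1624 → Dec 24, 1624: 30 days (November has 30).
Dec 24, 1624 → Jan 24, 1625: 31 days (December has 31).
Jan 24, 1625 → Feb 24, 1625: 31 days (January has 31).
Feb 24, 1625 → Mar 24, 1625: 28 days (February has 28).
Mar 24, 1625 → Apr 24, 1625: 31 days (March has 31).
Apr 24, 1625 → May 6, 1625: 12 days.
Total: 5035 days.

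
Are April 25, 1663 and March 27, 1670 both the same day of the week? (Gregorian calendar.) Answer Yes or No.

No

From Apr 25, 1663 to Mar 27, 1670 is 2528 days.
2528 mod 7 = 1, so they are different weekdays.
(Apr 25, 1663 is a Wednesday; Mar 27, 1670 is a Thursday.)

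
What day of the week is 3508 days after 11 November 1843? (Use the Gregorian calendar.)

Nov 11, 1843 is a Saturday.
3508 mod 7 = 1, so 3508 days after a Saturday is Saturday + 1 = Sunday.

Sunday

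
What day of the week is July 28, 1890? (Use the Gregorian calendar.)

Monday

Doomsday rule: the anchor day for the 1800s is Friday. For year 90: 90÷12 = 7 r 6, and 6÷4 = 1, so 7+6+1 = 14.
Friday + 14 ≡ Friday — that's 1890's doomsday.
In July the doomsday date is Jul 11.
Jul 28 is 17 days after Jul 11; 17 mod 7 = 3, so Friday + 3 = Monday.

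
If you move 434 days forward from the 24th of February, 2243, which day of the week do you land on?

Friday

Feb 24, 2243 is a Friday.
434 mod 7 = 0, so 434 days after a Friday is Friday + 0 = Friday.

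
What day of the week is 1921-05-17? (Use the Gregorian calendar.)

January 1, 1921 is a Saturday.
Jan 1, 1921 → Feb 1, 1921: 31 days (January has 31).
Feb 1, 1921 → Mar 1, 1921: 28 days (February has 28).
Mar 1, 1921 → Apr 1, 1921: 31 days (March has 31).
Apr 1, 1921 → May 1, 1921: 30 days (April has 30).
May 1, 1921 → May 17, 1921: 16 days.
Total: 136 days.
136 mod 7 = 3, so Saturday + 3 = Tuesday.

Tuesday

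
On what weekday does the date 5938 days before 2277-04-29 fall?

Apr 29, 2277 is a Sunday.
5938 mod 7 = 2, so 5938 days before a Sunday is Sunday − 2 = Friday.

Friday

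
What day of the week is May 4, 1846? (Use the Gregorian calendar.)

Doomsday rule: the anchor day for the 1800s is Friday. For year 46: 46÷12 = 3 r 10, and 10÷4 = 2, so 3+10+2 = 15.
Friday + 15 ≡ Saturday — that's 1846's doomsday.
In May the doomsday date is May 9.
May 4 is 5 days before May 9; 5 mod 7 = 5, so Saturday − 5 = Monday.

Monday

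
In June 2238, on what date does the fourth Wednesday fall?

June 1, 2238 is a Friday.
The first Wednesday is therefore June 6 (5 days later).
The fourth Wednesday is 6 + 3×7 = June 27.

June 27, 2238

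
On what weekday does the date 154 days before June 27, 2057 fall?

Wednesday

First find the weekday of Jun 27, 2057. Doomsday rule: the anchor day for the 2000s is Tuesday. For year 57: 57÷12 = 4 r 9, and 9÷4 = 2, so 4+9+2 = 15.
Tuesday + 15 ≡ Wednesday — that's 2057's doomsday.
In June the doomsday date is Jun 6.
Jun 27 is 21 days after Jun 6; 21 mod 7 = 0, so Wednesday + 0 = Wednesday.
154 mod 7 = 0, so 154 days before a Wednesday is Wednesday − 0 = Wednesday.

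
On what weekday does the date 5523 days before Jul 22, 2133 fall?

First find the weekday of Jul 22, 2133. Doomsday rule: the anchor day for the 2100s is Sunday. For year 33: 33÷12 = 2 r 9, and 9÷4 = 2, so 2+9+2 = 13.
Sunday + 13 ≡ Saturday — that's 2133's doomsday.
In July the doomsday date is Jul 11.
Jul 22 is 11 days after Jul 11; 11 mod 7 = 4, so Saturday + 4 = Wednesday.
5523 mod 7 = 0, so 5523 days before a Wednesday is Wednesday − 0 = Wednesday.

Wednesday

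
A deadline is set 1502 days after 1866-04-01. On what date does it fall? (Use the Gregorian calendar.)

May 12, 1870

+365 (one year) → Apr 1, 1867 (1137 left).
+366 (one year; includes Feb 29, 1868) → Apr 1, 1868 (771 left).
+365 (one year) → Apr 1, 1869 (406 left).
+365 (one year) → Apr 1, 1870 (41 left).
Apr has 30 days: +30 → May 1, 1870 (11 left).
+11 → May 12, 1870.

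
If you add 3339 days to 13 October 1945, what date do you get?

+365 (one year) → Oct 13, 1946 (2974 left).
+365 (one year) → Oct 13, 1947 (2609 left).
+366 (one year; includes Feb 29, 1948) → Oct 13, 1948 (2243 left).
+365 (one year) → Oct 13, 1949 (1878 left).
+365 (one year) → Oct 13, 1950 (1513 left).
+365 (one year) → Oct 13, 1951 (1148 left).
+366 (one year; includes Feb 29, 1952) → Oct 13, 1952 (782 left).
+365 (one year) → Oct 13, 1953 (417 left).
+365 (one year) → Oct 13, 1954 (52 left).
Oct has 31 days: +19 → Nov 1, 1954 (33 left).
Nov has 30 days: +30 → Dec 1, 1954 (3 left).
+3 → Dec 4, 1954.

December 4, 1954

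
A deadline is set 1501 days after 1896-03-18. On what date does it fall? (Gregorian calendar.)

+365 (one year) → Mar 18, 1897 (1136 left).
+365 (one year) → Mar 18, 1898 (771 left).
+365 (one year) → Mar 18, 1899 (406 left).
+365 (one year) → Mar 18, 1900 (41 left).
Mar has 31 days: +14 → Apr 1, 1900 (27 left).
+27 → Apr 28, 1900.

April 28, 1900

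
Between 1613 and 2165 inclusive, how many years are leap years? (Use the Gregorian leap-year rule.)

Multiples of 4 in [1613,2165]: 138.
Of those, multiples of 100: 5 (not leap unless ÷400).
Multiples of 400: 1.
Leap years = 138 − 5 + 1 = 134.

134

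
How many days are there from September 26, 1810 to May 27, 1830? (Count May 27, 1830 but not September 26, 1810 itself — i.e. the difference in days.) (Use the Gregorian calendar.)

7183

Sep 26, 1810 → Sep 26, 1811: 365 days.
Sep 26, 1811 → Sep 26, 1812: 366 days (Feb 29, 1812 is in that span).
Sep 26, 1812 → Sep 26, 1813: 365 days.
Sep 26, 1813 → Sep 26, 1814: 365 days.
Sep 26, 1814 → Sep 26, 1815: 365 days.
Sep 26, 1815 → Sep 26, 1816: 366 days (Feb 29, 1816 is in that span).
Sep 26, 1816 → Sep 26, 1817: 365 days.
Sep 26, 1817 → Sep 26, 1818: 365 days.
Sep 26, 1818 → Sep 26, 1819: 365 days.
Sep 26, 1819 → Sep 26, 1820: 366 days (Feb 29, 1820 is in that span).
Sep 26, 1820 → Sep 26, 1821: 365 days.
Sep 26, 1821 → Sep 26, 1822: 365 days.
Sep 26, 1822 → Sep 26, 1823: 365 days.
Sep 26, 1823 → Sep 26, 1824: 366 days (Feb 29, 1824 is in that span).
Sep 26, 1824 → Sep 26, 1825: 365 days.
Sep 26, 1825 → Sep 26, 1826: 365 days.
Sep 26, 1826 → Sep 26, 1827: 365 days.
Sep 26, 1827 → Sep 26, 1828: 366 days (Feb 29, 1828 is in that span).
Sep 26, 1828 → Sep 26, 1829: 365 days.
Sep 26, 1829 → Oct 26, 1829: 30 days (September has 30).
Oct 26, 1829 → Nov 26, 1829: 31 days (October has 31).
Nov 26, 1829 → Dec 26, 1829: 30 days (November has 30).
Dec 26, 1829 → Jan 26, 1830: 31 days (December has 31).
Jan 26, 1830 → Feb 26, 1830: 31 days (January has 31).
Feb 26, 1830 → Mar 26, 1830: 28 days (February has 28).
Mar 26, 1830 → Apr 26, 1830: 31 days (March has 31).
Apr 26, 1830 → May 26, 1830: 30 days (April has 30).
May 26, 1830 → May 27, 1830: 1 days.
Total: 7183 days.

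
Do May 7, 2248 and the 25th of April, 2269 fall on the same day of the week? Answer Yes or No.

Yes

From May 7, 2248 to Apr 25, 2269 is 7658 days.
7658 mod 7 = 0, so they are the same weekday.
(May 7, 2248 is a Sunday; Apr 25, 2269 is a Sunday.)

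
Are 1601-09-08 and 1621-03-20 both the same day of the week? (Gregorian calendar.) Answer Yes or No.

Yes

From Sep 8, 1601 to Mar 20, 1621 is 7133 days.
7133 mod 7 = 0, so they are the same weekday.
(Sep 8, 1601 is a Saturday; Mar 20, 1621 is a Saturday.)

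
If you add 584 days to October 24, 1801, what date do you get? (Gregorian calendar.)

May 31, 1803

+365 (one year) → Oct 24, 1802 (219 left).
Oct has 31 days: +8 → Nov 1, 1802 (211 left).
Nov has 30 days: +30 → Dec 1, 1802 (181 left).
Dec has 31 days: +31 → Jan 1, 1803 (150 left).
Jan has 31 days: +31 → Feb 1, 1803 (119 left).
Feb has 28 days: +28 → Mar 1, 1803 (91 left).
Mar has 31 days: +31 → Apr 1, 1803 (60 left).
Apr has 30 days: +30 → May 1, 1803 (30 left).
+30 → May 31, 1803.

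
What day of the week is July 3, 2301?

Doomsday rule: the anchor day for the 2300s is Wednesday. For year 01: 1÷12 = 0 r 1, and 1÷4 = 0, so 0+1+0 = 1.
Wednesday + 1 ≡ Thursday — that's 2301's doomsday.
In July the doomsday date is Jul 11.
Jul 3 is 8 days before Jul 11; 8 mod 7 = 1, so Thursday − 1 = Wednesday.

Wednesday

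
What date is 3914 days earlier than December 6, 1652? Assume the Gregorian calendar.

March 20, 1642

−366 (one year; includes Feb 29, 1652) → Dec 6, 1651 (3548 left).
−365 (one year) → Dec 6, 1650 (3183 left).
−365 (one year) → Dec 6, 1649 (2818 left).
−365 (one year) → Dec 6, 1648 (2453 left).
−366 (one year; includes Feb 29, 1648) → Dec 6, 1647 (2087 left).
−365 (one year) → Dec 6, 1646 (1722 left).
−365 (one year) → Dec 6, 1645 (1357 left).
−365 (one year) → Dec 6, 1644 (992 left).
−366 (one year; includes Feb 29, 1644) → Dec 6, 1643 (626 left).
−365 (one year) → Dec 6, 1642 (261 left).
−6 → Nov 30, 1642 (end of Nov, 30 days; 255 left).
−30 → Oct 31, 1642 (end of Oct, 31 days; 225 left).
−31 → Sep 30, 1642 (end of Sep, 30 days; 194 left).
−30 → Aug 31, 1642 (end of Aug, 31 days; 164 left).
−31 → Jul 31, 1642 (end of Jul, 31 days; 133 left).
−31 → Jun 30, 1642 (end of Jun, 30 days; 102 left).
−30 → May 31, 1642 (end of May, 31 days; 72 left).
−31 → Apr 30, 1642 (end of Apr, 30 days; 41 left).
−30 → Mar 31, 1642 (end of Mar, 31 days; 11 left).
−11 → Mar 20, 1642.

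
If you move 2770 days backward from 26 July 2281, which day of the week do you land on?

First find the weekday of Jul 26, 2281. Doomsday rule: the anchor day for the 2200s is Friday. For year 81: 81÷12 = 6 r 9, and 9÷4 = 2, so 6+9+2 = 17.
Friday + 17 ≡ Monday — that's 2281's doomsday.
In July the doomsday date is Jul 11.
Jul 26 is 15 days after Jul 11; 15 mod 7 = 1, so Monday + 1 = Tuesday.
2770 mod 7 = 5, so 2770 days before a Tuesday is Tuesday − 5 = Thursday.

Thursday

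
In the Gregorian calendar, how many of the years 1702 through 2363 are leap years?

160

Multiples of 4 in [1702,2363]: 165.
Of those, multiples of 100: 6 (not leap unless ÷400).
Multiples of 400: 1.
Leap years = 165 − 6 + 1 = 160.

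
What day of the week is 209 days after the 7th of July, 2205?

First find the weekday of Jul 7, 2205. Doomsday rule: the anchor day for the 2200s is Friday. For year 05: 5÷12 = 0 r 5, and 5÷4 = 1, so 0+5+1 = 6.
Friday + 6 ≡ Thursday — that's 2205's doomsday.
In July the doomsday date is Jul 11.
Jul 7 is 4 days before Jul 11; 4 mod 7 = 4, so Thursday − 4 = Sunday.
209 mod 7 = 6, so 209 days after a Sunday is Sunday + 6 = Saturday.

Saturday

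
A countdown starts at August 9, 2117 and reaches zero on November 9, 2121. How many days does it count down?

1553

Aug 9, 2117 → Aug 9, 2118: 365 days.
Aug 9, 2118 → Aug 9, 2119: 365 days.
Aug 9, 2119 → Aug 9, 2120: 366 days (Feb 29, 2120 is in that span).
Aug 9, 2120 → Aug 9, 2121: 365 days.
Aug 9, 2121 → Sep 9, 2121: 31 days (August has 31).
Sep 9, 2121 → Oct 9, 2121: 30 days (September has 30).
Oct 9, 2121 → Nov 9, 2121: 31 days.
Total: 1553 days.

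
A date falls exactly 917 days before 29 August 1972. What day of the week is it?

Tuesday

First find the weekday of Aug 29, 1972. Doomsday rule: the anchor day for the 1900s is Wednesday. For year 72: 72÷12 = 6 r 0, and 0÷4 = 0, so 6+0+0 = 6.
Wednesday + 6 ≡ Tuesday — that's 1972's doomsday.
In August the doomsday date is Aug 8.
Aug 29 is 21 days after Aug 8; 21 mod 7 = 0, so Tuesday + 0 = Tuesday.
917 mod 7 = 0, so 917 days before a Tuesday is Tuesday − 0 = Tuesday.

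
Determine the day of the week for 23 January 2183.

Thursday

Doomsday rule: the anchor day for the 2100s is Sunday. For year 83: 83÷12 = 6 r 11, and 11÷4 = 2, so 6+11+2 = 19.
Sunday + 19 ≡ Friday — that's 2183's doomsday.
In January the doomsday date is Jan 3 (2183 is not a leap year).
Jan 23 is 20 days after Jan 3; 20 mod 7 = 6, so Friday + 6 = Thursday.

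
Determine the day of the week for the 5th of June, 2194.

Doomsday rule: the anchor day for the 2100s is Sunday. For year 94: 94÷12 = 7 r 10, and 10÷4 = 2, so 7+10+2 = 19.
Sunday + 19 ≡ Friday — that's 2194's doomsday.
In June the doomsday date is Jun 6.
Jun 5 is 1 day before Jun 6; 1 mod 7 = 1, so Friday − 1 = Thursday.

Thursday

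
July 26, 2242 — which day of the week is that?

Doomsday rule: the anchor day for the 2200s is Friday. For year 42: 42÷12 = 3 r 6, and 6÷4 = 1, so 3+6+1 = 10.
Friday + 10 ≡ Monday — that's 2242's doomsday.
In July the doomsday date is Jul 11.
Jul 26 is 15 days after Jul 11; 15 mod 7 = 1, so Monday + 1 = Tuesday.

Tuesday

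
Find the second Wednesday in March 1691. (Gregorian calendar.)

March 14, 1691

March 1, 1691 is a Thursday.
The first Wednesday is therefore March 7 (6 days later).
The second Wednesday is 7 + 1×7 = March 14.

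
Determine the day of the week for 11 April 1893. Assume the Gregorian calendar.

Tuesday

Doomsday rule: the anchor day for the 1800s is Friday. For year 93: 93÷12 = 7 r 9, and 9÷4 = 2, so 7+9+2 = 18.
Friday + 18 ≡ Tuesday — that's 1893's doomsday.
In April the doomsday date is Apr 4.
Apr 11 is 7 days after Apr 4; 7 mod 7 = 0, so Tuesday + 0 = Tuesday.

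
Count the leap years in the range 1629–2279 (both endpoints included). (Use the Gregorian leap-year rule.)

Multiples of 4 in [1629,2279]: 162.
Of those, multiples of 100: 6 (not leap unless ÷400).
Multiples of 400: 1.
Leap years = 162 − 6 + 1 = 157.

157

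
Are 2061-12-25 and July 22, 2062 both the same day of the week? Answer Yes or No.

From Dec 25, 2061 to Jul 22, 2062 is 209 days.
209 mod 7 = 6, so they are different weekdays.
(Dec 25, 2061 is a Sunday; Jul 22, 2062 is a Saturday.)

No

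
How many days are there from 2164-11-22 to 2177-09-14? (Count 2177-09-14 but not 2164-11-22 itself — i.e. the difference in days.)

Nov 22, 2164 → Nov 22, 2165: 365 days.
Nov 22, 2165 → Nov 22, 2166: 365 days.
Nov 22, 2166 → Nov 22, 2167: 365 days.
Nov 22, 2167 → Nov 22, 2168: 366 days (Feb 29, 2168 is in that span).
Nov 22, 2168 → Nov 22, 2169: 365 days.
Nov 22, 2169 → Nov 22, 2170: 365 days.
Nov 22, 2170 → Nov 22, 2171: 365 days.
Nov 22, 2171 → Nov 22, 2172: 366 days (Feb 29, 2172 is in that span).
Nov 22, 2172 → Nov 22, 2173: 365 days.
Nov 22, 2173 → Nov 22, 2174: 365 days.
Nov 22, 2174 → Nov 22, 2175: 365 days.
Nov 22, 2175 → Nov 22, 2176: 366 days (Feb 29, 2176 is in that span).
Nov 22, 2176 → Dec 22, 2176: 30 days (November has 30).
Dec 22, 2176 → Jan 22, 2177: 31 days (December has 31).
Jan 22, 2177 → Feb 22, 2177: 31 days (January has 31).
Feb 22, 2177 → Mar 22, 2177: 28 days (February has 28).
Mar 22, 2177 → Apr 22, 2177: 31 days (March has 31).
Apr 22, 2177 → May 22, 2177: 30 days (April has 30).
May 22, 2177 → Jun 22, 2177: 31 days (May has 31).
Jun 22, 2177 → Jul 22, 2177: 30 days (June has 30).
Jul 22, 2177 → Aug 22, 2177: 31 days (July has 31).
Aug 22, 2177 → Sep 14, 2177: 23 days.
Total: 4679 days.

4679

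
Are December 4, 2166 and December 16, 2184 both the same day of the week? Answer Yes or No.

From Dec 4, 2166 to Dec 16, 2184 is 6587 days.
6587 mod 7 = 0, so they are the same weekday.
(Dec 4, 2166 is a Thursday; Dec 16, 2184 is a Thursday.)

Yes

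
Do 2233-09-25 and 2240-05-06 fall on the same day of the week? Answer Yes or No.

From Sep 25, 2233 to May 6, 2240 is 2415 days.
2415 mod 7 = 0, so they are the same weekday.
(Sep 25, 2233 is a Wednesday; May 6, 2240 is a Wednesday.)

Yes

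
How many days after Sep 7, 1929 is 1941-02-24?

Sep 7, 1929 → Sep 7, 1930: 365 days.
Sep 7, 1930 → Sep 7, 1931: 365 days.
Sep 7, 1931 → Sep 7, 1932: 366 days (Feb 29, 1932 is in that span).
Sep 7, 1932 → Sep 7, 1933: 365 days.
Sep 7, 1933 → Sep 7, 1934: 365 days.
Sep 7, 1934 → Sep 7, 1935: 365 days.
Sep 7, 1935 → Sep 7, 1936: 366 days (Feb 29, 1936 is in that span).
Sep 7, 1936 → Sep 7, 1937: 365 days.
Sep 7, 1937 → Sep 7, 1938: 365 days.
Sep 7, 1938 → Sep 7, 1939: 365 days.
Sep 7, 1939 → Sep 7, 1940: 366 days (Feb 29, 1940 is in that span).
Sep 7, 1940 → Oct 7, 1940: 30 days (September has 30).
Oct 7, 1940 → Nov 7, 1940: 31 days (October has 31).
Nov 7, 1940 → Dec 7, 1940: 30 days (November has 30).
Dec 7, 1940 → Jan 7, 1941: 31 days (December has 31).
Jan 7, 1941 → Feb 7, 1941: 31 days (January has 31).
Feb 7, 1941 → Feb 24, 1941: 17 days.
Total: 4188 days.

4188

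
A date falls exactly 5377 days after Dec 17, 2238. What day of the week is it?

Tuesday

First find the weekday of Dec 17, 2238. Doomsday rule: the anchor day for the 2200s is Friday. For year 38: 38÷12 = 3 r 2, and 2÷4 = 0, so 3+2+0 = 5.
Friday + 5 ≡ Wednesday — that's 2238's doomsday.
In December the doomsday date is Dec 12.
Dec 17 is 5 days after Dec 12; 5 mod 7 = 5, so Wednesday + 5 = Monday.
5377 mod 7 = 1, so 5377 days after a Monday is Monday + 1 = Tuesday.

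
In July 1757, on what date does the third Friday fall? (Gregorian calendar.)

July 1, 1757 is a Friday.
The first Friday is therefore July 1 (same day).
The third Friday is 1 + 2×7 = July 15.

July 15, 1757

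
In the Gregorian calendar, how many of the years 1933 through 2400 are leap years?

Multiples of 4 in [1933,2400]: 117.
Of those, multiples of 100: 5 (not leap unless ÷400).
Multiples of 400: 2.
Leap years = 117 − 5 + 2 = 114.

114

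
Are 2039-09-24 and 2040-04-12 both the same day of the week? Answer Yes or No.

From Sep 24, 2039 to Apr 12, 2040 is 201 days.
201 mod 7 = 5, so they are different weekdays.
(Sep 24, 2039 is a Saturday; Apr 12, 2040 is a Thursday.)

No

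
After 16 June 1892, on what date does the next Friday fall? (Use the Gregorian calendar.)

June 17, 1892

Jun 16, 1892 is a Thursday.
From Thursday to the next Friday is 1 day.
Jun 16, 1892 + 1 = Jun 17, 1892.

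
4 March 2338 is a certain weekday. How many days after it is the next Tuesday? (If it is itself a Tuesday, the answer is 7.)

Mar 4, 2338 is a Friday.
From Friday to the next Tuesday is 4 days.

4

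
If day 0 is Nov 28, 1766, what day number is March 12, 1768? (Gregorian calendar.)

Nov 28, 1766 → Nov 28, 1767: 365 days.
Nov 28, 1767 → Dec 28, 1767: 30 days (November has 30).
Dec 28, 1767 → Jan 28, 1768: 31 days (December has 31).
Jan 28, 1768 → Feb 28, 1768: 31 days (January has 31).
Feb 28, 1768 → Mar 12, 1768: 13 days.
Total: 470 days.

470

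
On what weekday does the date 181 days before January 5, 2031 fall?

Monday

First find the weekday of Jan 5, 2031. Doomsday rule: the anchor day for the 2000s is Tuesday. For year 31: 31÷12 = 2 r 7, and 7÷4 = 1, so 2+7+1 = 10.
Tuesday + 10 ≡ Friday — that's 2031's doomsday.
In January the doomsday date is Jan 3 (2031 is not a leap year).
Jan 5 is 2 days after Jan 3; 2 mod 7 = 2, so Friday + 2 = Sunday.
181 mod 7 = 6, so 181 days before a Sunday is Sunday − 6 = Monday.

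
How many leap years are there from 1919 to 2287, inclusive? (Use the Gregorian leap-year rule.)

90

Multiples of 4 in [1919,2287]: 92.
Of those, multiples of 100: 3 (not leap unless ÷400).
Multiples of 400: 1.
Leap years = 92 − 3 + 1 = 90.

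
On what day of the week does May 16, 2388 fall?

Doomsday rule: the anchor day for the 2300s is Wednesday. For year 88: 88÷12 = 7 r 4, and 4÷4 = 1, so 7+4+1 = 12.
Wednesday + 12 ≡ Monday — that's 2388's doomsday.
In May the doomsday date is May 9.
May 16 is 7 days after May 9; 7 mod 7 = 0, so Monday + 0 = Monday.

Monday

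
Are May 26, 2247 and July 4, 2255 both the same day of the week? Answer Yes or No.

Yes

From May 26, 2247 to Jul 4, 2255 is 2961 days.
2961 mod 7 = 0, so they are the same weekday.
(May 26, 2247 is a Wednesday; Jul 4, 2255 is a Wednesday.)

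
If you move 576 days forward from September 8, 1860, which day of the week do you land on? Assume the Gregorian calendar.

Monday

Sep 8, 1860 is a Saturday.
576 mod 7 = 2, so 576 days after a Saturday is Saturday + 2 = Monday.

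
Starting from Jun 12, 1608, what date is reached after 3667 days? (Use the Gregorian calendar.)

+365 (one year) → Jun 12, 1609 (3302 left).
+365 (one year) → Jun 12, 1610 (2937 left).
+365 (one year) → Jun 12, 1611 (2572 left).
+366 (one year; includes Feb 29, 1612) → Jun 12, 1612 (2206 left).
+365 (one year) → Jun 12, 1613 (1841 left).
+365 (one year) → Jun 12, 1614 (1476 left).
+365 (one year) → Jun 12, 1615 (1111 left).
+366 (one year; includes Feb 29, 1616) → Jun 12, 1616 (745 left).
+365 (one year) → Jun 12, 1617 (380 left).
Jun has 30 days: +19 → Jul 1, 1617 (361 left).
Jul has 31 days: +31 → Aug 1, 1617 (330 left).
Aug has 31 days: +31 → Sep 1, 1617 (299 left).
Sep has 30 days: +30 → Oct 1, 1617 (269 left).
Oct has 31 days: +31 → Nov 1, 1617 (238 left).
Nov has 30 days: +30 → Dec 1, 1617 (208 left).
Dec has 31 days: +31 → Jan 1, 1618 (177 left).
Jan has 31 days: +31 → Feb 1, 1618 (146 left).
Feb has 28 days: +28 → Mar 1, 1618 (118 left).
Mar has 31 days: +31 → Apr 1, 1618 (87 left).
Apr has 30 days: +30 → May 1, 1618 (57 left).
May has 31 days: +31 → Jun 1, 1618 (26 left).
+26 → Jun 27, 1618.

June 27, 1618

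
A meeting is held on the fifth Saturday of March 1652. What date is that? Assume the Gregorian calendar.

March 30, 1652

March 1, 1652 is a Friday.
The first Saturday is therefore March 2 (1 days later).
The fifth Saturday is 2 + 4×7 = March 30.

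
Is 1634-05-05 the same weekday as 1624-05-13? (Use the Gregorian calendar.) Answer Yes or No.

From May 13, 1624 to May 5, 1634 is 3644 days.
3644 mod 7 = 4, so they are different weekdays.
(May 13, 1624 is a Monday; May 5, 1634 is a Friday.)

No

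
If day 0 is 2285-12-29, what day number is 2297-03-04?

4083

Dec 29, 2285 → Dec 29, 2286: 365 days.
Dec 29, 2286 → Dec 29, 2287: 365 days.
Dec 29, 2287 → Dec 29, 2288: 366 days (Feb 29, 2288 is in that span).
Dec 29, 2288 → Dec 29, 2289: 365 days.
Dec 29, 2289 → Dec 29, 2290: 365 days.
Dec 29, 2290 → Dec 29, 2291: 365 days.
Dec 29, 2291 → Dec 29, 2292: 366 days (Feb 29, 2292 is in that span).
Dec 29, 2292 → Dec 29, 2293: 365 days.
Dec 29, 2293 → Dec 29, 2294: 365 days.
Dec 29, 2294 → Dec 29, 2295: 365 days.
Dec 29, 2295 → Dec 29, 2296: 366 days (Feb 29, 2296 is in that span).
Dec 29, 2296 → Jan 29, 2297: 31 days (December has 31).
Jan 29, 2297 → Feb 28, 2297: 30 days (January has 31).
Feb 28, 2297 → Mar 4, 2297: 4 days.
Total: 4083 days.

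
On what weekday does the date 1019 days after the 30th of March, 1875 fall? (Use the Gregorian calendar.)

Saturday

First find the weekday of Mar 30, 1875. Doomsday rule: the anchor day for the 1800s is Friday. For year 75: 75÷12 = 6 r 3, and 3÷4 = 0, so 6+3+0 = 9.
Friday + 9 ≡ Sunday — that's 1875's doomsday.
In March the doomsday date is Mar 14.
Mar 30 is 16 days after Mar 14; 16 mod 7 = 2, so Sunday + 2 = Tuesday.
1019 mod 7 = 4, so 1019 days after a Tuesday is Tuesday + 4 = Saturday.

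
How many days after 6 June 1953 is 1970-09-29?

6324

Jun 6, 1953 → Jun 6, 1954: 365 days.
Jun 6, 1954 → Jun 6, 1955: 365 days.
Jun 6, 1955 → Jun 6, 1956: 366 days (Feb 29, 1956 is in that span).
Jun 6, 1956 → Jun 6, 1957: 365 days.
Jun 6, 1957 → Jun 6, 1958: 365 days.
Jun 6, 1958 → Jun 6, 1959: 365 days.
Jun 6, 1959 → Jun 6, 1960: 366 days (Feb 29, 1960 is in that span).
Jun 6, 1960 → Jun 6, 1961: 365 days.
Jun 6, 1961 → Jun 6, 1962: 365 days.
Jun 6, 1962 → Jun 6, 1963: 365 days.
Jun 6, 1963 → Jun 6, 1964: 366 days (Feb 29, 1964 is in that span).
Jun 6, 1964 → Jun 6, 1965: 365 days.
Jun 6, 1965 → Jun 6, 1966: 365 days.
Jun 6, 1966 → Jun 6, 1967: 365 days.
Jun 6, 1967 → Jun 6, 1968: 366 days (Feb 29, 1968 is in that span).
Jun 6, 1968 → Jun 6, 1969: 365 days.
Jun 6, 1969 → Jun 6, 1970: 365 days.
Jun 6, 1970 → Jul 6, 1970: 30 days (June has 30).
Jul 6, 1970 → Aug 6, 1970: 31 days (July has 31).
Aug 6, 1970 → Sep 6, 1970: 31 days (August has 31).
Sep 6, 1970 → Sep 29, 1970: 23 days.
Total: 6324 days.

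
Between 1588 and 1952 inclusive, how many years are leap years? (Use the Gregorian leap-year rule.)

89

Multiples of 4 in [1588,1952]: 92.
Of those, multiples of 100: 4 (not leap unless ÷400).
Multiples of 400: 1.
Leap years = 92 − 4 + 1 = 89.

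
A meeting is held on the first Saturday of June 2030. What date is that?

June 1, 2030 is a Saturday.
The first Saturday is therefore June 1 (same day).

June 1, 2030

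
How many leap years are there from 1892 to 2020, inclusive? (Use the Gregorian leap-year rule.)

Multiples of 4 in [1892,2020]: 33.
Of those, multiples of 100: 2 (not leap unless ÷400).
Multiples of 400: 1.
Leap years = 33 − 2 + 1 = 32.

32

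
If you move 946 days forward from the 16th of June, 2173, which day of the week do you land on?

First find the weekday of Jun 16, 2173. Doomsday rule: the anchor day for the 2100s is Sunday. For year 73: 73÷12 = 6 r 1, and 1÷4 = 0, so 6+1+0 = 7.
Sunday + 7 ≡ Sunday — that's 2173's doomsday.
In June the doomsday date is Jun 6.
Jun 16 is 10 days after Jun 6; 10 mod 7 = 3, so Sunday + 3 = Wednesday.
946 mod 7 = 1, so 946 days after a Wednesday is Wednesday + 1 = Thursday.

Thursday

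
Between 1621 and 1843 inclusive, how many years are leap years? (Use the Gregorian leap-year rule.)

53

Multiples of 4 in [1621,1843]: 55.
Of those, multiples of 100: 2 (not leap unless ÷400).
Multiples of 400: 0.
Leap years = 55 − 2 + 0 = 53.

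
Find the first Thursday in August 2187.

August 2, 2187

August 1, 2187 is a Wednesday.
The first Thursday is therefore August 2 (1 days later).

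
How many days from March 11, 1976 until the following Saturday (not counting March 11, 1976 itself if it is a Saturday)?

2

Mar 11, 1976 is a Thursday.
From Thursday to the next Saturday is 2 days.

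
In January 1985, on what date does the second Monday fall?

January 14, 1985

January 1, 1985 is a Tuesday.
The first Monday is therefore January 7 (6 days later).
The second Monday is 7 + 1×7 = January 14.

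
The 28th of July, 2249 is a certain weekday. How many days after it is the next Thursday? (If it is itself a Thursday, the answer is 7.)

Jul 28, 2249 is a Saturday.
From Saturday to the next Thursday is 5 days.

5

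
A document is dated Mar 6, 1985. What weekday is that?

Wednesday

January 1, 1985 is a Tuesday.
Jan 1, 1985 → Feb 1, 1985: 31 days (January has 31).
Feb 1, 1985 → Mar 1, 1985: 28 days (February has 28).
Mar 1, 1985 → Mar 6, 1985: 5 days.
Total: 64 days.
64 mod 7 = 1, so Tuesday + 1 = Wednesday.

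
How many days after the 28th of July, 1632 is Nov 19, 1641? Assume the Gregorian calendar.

Jul 28, 1632 → Jul 28, 1633: 365 days.
Jul 28, 1633 → Jul 28, 1634: 365 days.
Jul 28, 1634 → Jul 28, 1635: 365 days.
Jul 28, 1635 → Jul 28, 1636: 366 days (Feb 29, 1636 is in that span).
Jul 28, 1636 → Jul 28, 1637: 365 days.
Jul 28, 1637 → Jul 28, 1638: 365 days.
Jul 28, 1638 → Jul 28, 1639: 365 days.
Jul 28, 1639 → Jul 28, 1640: 366 days (Feb 29, 1640 is in that span).
Jul 28, 1640 → Jul 28, 1641: 365 days.
Jul 28, 1641 → Aug 28, 1641: 31 days (July has 31).
Aug 28, 1641 → Sep 28, 1641: 31 days (August has 31).
Sep 28, 1641 → Oct 28, 1641: 30 days (September has 30).
Oct 28, 1641 → Nov 19, 1641: 22 days.
Total: 3401 days.

3401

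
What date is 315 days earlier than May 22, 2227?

July 11, 2226

−22 → Apr 30, 2227 (end of Apr, 30 days; 293 left).
−30 → Mar 31, 2227 (end of Mar, 31 days; 263 left).
−31 → Feb 28, 2227 (end of Feb, 28 days; 232 left).
−28 → Jan 31, 2227 (end of Jan, 31 days; 204 left).
−31 → Dec 31, 2226 (end of Dec, 31 days; 173 left).
−31 → Nov 30, 2226 (end of Nov, 30 days; 142 left).
−30 → Oct 31, 2226 (end of Oct, 31 days; 112 left).
−31 → Sep 30, 2226 (end of Sep, 30 days; 81 left).
−30 → Aug 31, 2226 (end of Aug, 31 days; 51 left).
−31 → Jul 31, 2226 (end of Jul, 31 days; 20 left).
−20 → Jul 11, 2226.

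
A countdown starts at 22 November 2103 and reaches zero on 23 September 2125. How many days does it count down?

Nov 22, 2103 → Nov 22, 2104: 366 days (Feb 29, 2104 is in that span).
Nov 22, 2104 → Nov 22, 2105: 365 days.
Nov 22, 2105 → Nov 22, 2106: 365 days.
Nov 22, 2106 → Nov 22, 2107: 365 days.
Nov 22, 2107 → Nov 22, 2108: 366 days (Feb 29, 2108 is in that span).
Nov 22, 2108 → Nov 22, 2109: 365 days.
Nov 22, 2109 → Nov 22, 2110: 365 days.
Nov 22, 2110 → Nov 22, 2111: 365 days.
Nov 22, 2111 → Nov 22, 2112: 366 days (Feb 29, 2112 is in that span).
Nov 22, 2112 → Nov 22, 2113: 365 days.
Nov 22, 2113 → Nov 22, 2114: 365 days.
Nov 22, 2114 → Nov 22, 2115: 365 days.
Nov 22, 2115 → Nov 22, 2116: 366 days (Feb 29, 2116 is in that span).
Nov 22, 2116 → Nov 22, 2117: 365 days.
Nov 22, 2117 → Nov 22, 2118: 365 days.
Nov 22, 2118 → Nov 22, 2119: 365 days.
Nov 22, 2119 → Nov 22, 2120: 366 days (Feb 29, 2120 is in that span).
Nov 22, 2120 → Nov 22, 2121: 365 days.
Nov 22, 2121 → Nov 22, 2122: 365 days.
Nov 22, 2122 → Nov 22, 2123: 365 days.
Nov 22, 2123 → Nov 22, 2124: 366 days (Feb 29, 2124 is in that span).
Nov 22, 2124 → Dec 22, 2124: 30 days (November has 30).
Dec 22, 2124 → Jan 22, 2125: 31 days (December has 31).
Jan 22, 2125 → Feb 22, 2125: 31 days (January has 31).
Feb 22, 2125 → Mar 22, 2125: 28 days (February has 28).
Mar 22, 2125 → Apr 22, 2125: 31 days (March has 31).
Apr 22, 2125 → May 22, 2125: 30 days (April has 30).
May 22, 2125 → Jun 22, 2125: 31 days (May has 31).
Jun 22, 2125 → Jul 22, 2125: 30 days (June has 30).
Jul 22, 2125 → Aug 22, 2125: 31 days (July has 31).
Aug 22, 2125 → Sep 22, 2125: 31 days (August has 31).
Sep 22, 2125 → Sep 23, 2125: 1 days.
Total: 7976 days.

7976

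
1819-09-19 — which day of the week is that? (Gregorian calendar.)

Sunday

Doomsday rule: the anchor day for the 1800s is Friday. For year 19: 19÷12 = 1 r 7, and 7÷4 = 1, so 1+7+1 = 9.
Friday + 9 ≡ Sunday — that's 1819's doomsday.
In September the doomsday date is Sep 5.
Sep 19 is 14 days after Sep 5; 14 mod 7 = 0, so Sunday + 0 = Sunday.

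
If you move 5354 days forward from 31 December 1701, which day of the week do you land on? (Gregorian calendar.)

Dec 31, 1701 is a Saturday.
5354 mod 7 = 6, so 5354 days after a Saturday is Saturday + 6 = Friday.

Friday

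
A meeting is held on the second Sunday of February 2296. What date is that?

February 1, 2296 is a Saturday.
The first Sunday is therefore February 2 (1 days later).
The second Sunday is 2 + 1×7 = February 9.

February 9, 2296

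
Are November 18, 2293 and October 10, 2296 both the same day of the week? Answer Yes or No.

Yes

From Nov 18, 2293 to Oct 10, 2296 is 1057 days.
1057 mod 7 = 0, so they are the same weekday.
(Nov 18, 2293 is a Saturday; Oct 10, 2296 is a Saturday.)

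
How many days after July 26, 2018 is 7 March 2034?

Jul 26, 2018 → Jul 26, 2019: 365 days.
Jul 26, 2019 → Jul 26, 2020: 366 days (Feb 29, 2020 is in that span).
Jul 26, 2020 → Jul 26, 2021: 365 days.
Jul 26, 2021 → Jul 26, 2022: 365 days.
Jul 26, 2022 → Jul 26, 2023: 365 days.
Jul 26, 2023 → Jul 26, 2024: 366 days (Feb 29, 2024 is in that span).
Jul 26, 2024 → Jul 26, 2025: 365 days.
Jul 26, 2025 → Jul 26, 2026: 365 days.
Jul 26, 2026 → Jul 26, 2027: 365 days.
Jul 26, 2027 → Jul 26, 2028: 366 days (Feb 29, 2028 is in that span).
Jul 26, 2028 → Jul 26, 2029: 365 days.
Jul 26, 2029 → Jul 26, 2030: 365 days.
Jul 26, 2030 → Jul 26, 2031: 365 days.
Jul 26, 2031 → Jul 26, 2032: 366 days (Feb 29, 2032 is in that span).
Jul 26, 2032 → Jul 26, 2033: 365 days.
Jul 26, 2033 → Aug 26, 2033: 31 days (July has 31).
Aug 26, 2033 → Sep 26, 2033: 31 days (August has 31).
Sep 26, 2033 → Oct 26, 2033: 30 days (September has 30).
Oct 26, 2033 → Nov 26, 2033: 31 days (October has 31).
Nov 26, 2033 → Dec 26, 2033: 30 days (November has 30).
Dec 26, 2033 → Jan 26, 2034: 31 days (December has 31).
Jan 26, 2034 → Feb 26, 2034: 31 days (January has 31).
Feb 26, 2034 → Mar 7, 2034: 9 days.
Total: 5703 days.

5703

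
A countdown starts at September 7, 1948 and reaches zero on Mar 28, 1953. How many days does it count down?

Sep 7, 1948 → Sep 7, 1949: 365 days.
Sep 7, 1949 → Sep 7, 1950: 365 days.
Sep 7, 1950 → Sep 7, 1951: 365 days.
Sep 7, 1951 → Sep 7, 1952: 366 days (Feb 29, 1952 is in that span).
Sep 7, 1952 → Oct 7, 1952: 30 days (September has 30).
Oct 7, 1952 → Nov 7, 1952: 31 days (October has 31).
Nov 7, 1952 → Dec 7, 1952: 30 days (November has 30).
Dec 7, 1952 → Jan 7, 1953: 31 days (December has 31).
Jan 7, 1953 → Feb 7, 1953: 31 days (January has 31).
Feb 7, 1953 → Mar 7, 1953: 28 days (February has 28).
Mar 7, 1953 → Mar 28, 1953: 21 days.
Total: 1663 days.

1663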